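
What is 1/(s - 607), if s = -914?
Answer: -1/1521 ≈ -0.00065746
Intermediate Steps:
1/(s - 607) = 1/(-914 - 607) = 1/(-1521) = -1/1521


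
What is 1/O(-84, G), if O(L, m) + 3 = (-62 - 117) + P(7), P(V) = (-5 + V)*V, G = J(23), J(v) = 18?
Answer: -1/168 ≈ -0.0059524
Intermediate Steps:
G = 18
P(V) = V*(-5 + V)
O(L, m) = -168 (O(L, m) = -3 + ((-62 - 117) + 7*(-5 + 7)) = -3 + (-179 + 7*2) = -3 + (-179 + 14) = -3 - 165 = -168)
1/O(-84, G) = 1/(-168) = -1/168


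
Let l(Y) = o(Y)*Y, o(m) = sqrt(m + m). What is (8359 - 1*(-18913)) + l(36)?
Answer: 27272 + 216*sqrt(2) ≈ 27577.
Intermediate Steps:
o(m) = sqrt(2)*sqrt(m) (o(m) = sqrt(2*m) = sqrt(2)*sqrt(m))
l(Y) = sqrt(2)*Y**(3/2) (l(Y) = (sqrt(2)*sqrt(Y))*Y = sqrt(2)*Y**(3/2))
(8359 - 1*(-18913)) + l(36) = (8359 - 1*(-18913)) + sqrt(2)*36**(3/2) = (8359 + 18913) + sqrt(2)*216 = 27272 + 216*sqrt(2)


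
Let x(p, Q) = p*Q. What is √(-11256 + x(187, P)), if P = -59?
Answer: I*√22289 ≈ 149.29*I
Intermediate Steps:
x(p, Q) = Q*p
√(-11256 + x(187, P)) = √(-11256 - 59*187) = √(-11256 - 11033) = √(-22289) = I*√22289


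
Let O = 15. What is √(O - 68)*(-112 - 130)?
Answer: -242*I*√53 ≈ -1761.8*I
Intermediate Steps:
√(O - 68)*(-112 - 130) = √(15 - 68)*(-112 - 130) = √(-53)*(-242) = (I*√53)*(-242) = -242*I*√53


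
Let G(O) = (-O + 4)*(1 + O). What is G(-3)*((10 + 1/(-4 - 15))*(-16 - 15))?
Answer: 82026/19 ≈ 4317.2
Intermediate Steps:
G(O) = (1 + O)*(4 - O) (G(O) = (4 - O)*(1 + O) = (1 + O)*(4 - O))
G(-3)*((10 + 1/(-4 - 15))*(-16 - 15)) = (4 - 1*(-3)² + 3*(-3))*((10 + 1/(-4 - 15))*(-16 - 15)) = (4 - 1*9 - 9)*((10 + 1/(-19))*(-31)) = (4 - 9 - 9)*((10 - 1/19)*(-31)) = -2646*(-31)/19 = -14*(-5859/19) = 82026/19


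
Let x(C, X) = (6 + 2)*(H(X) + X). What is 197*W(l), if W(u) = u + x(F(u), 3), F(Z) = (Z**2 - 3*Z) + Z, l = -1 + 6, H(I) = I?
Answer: 10441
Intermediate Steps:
l = 5
F(Z) = Z**2 - 2*Z
x(C, X) = 16*X (x(C, X) = (6 + 2)*(X + X) = 8*(2*X) = 16*X)
W(u) = 48 + u (W(u) = u + 16*3 = u + 48 = 48 + u)
197*W(l) = 197*(48 + 5) = 197*53 = 10441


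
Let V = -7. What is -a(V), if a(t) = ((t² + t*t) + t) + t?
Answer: -84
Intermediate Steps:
a(t) = 2*t + 2*t² (a(t) = ((t² + t²) + t) + t = (2*t² + t) + t = (t + 2*t²) + t = 2*t + 2*t²)
-a(V) = -2*(-7)*(1 - 7) = -2*(-7)*(-6) = -1*84 = -84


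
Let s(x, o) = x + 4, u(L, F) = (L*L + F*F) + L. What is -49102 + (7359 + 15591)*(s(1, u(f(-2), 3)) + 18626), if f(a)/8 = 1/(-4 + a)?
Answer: 427532348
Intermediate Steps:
f(a) = 8/(-4 + a)
u(L, F) = L + F² + L² (u(L, F) = (L² + F²) + L = (F² + L²) + L = L + F² + L²)
s(x, o) = 4 + x
-49102 + (7359 + 15591)*(s(1, u(f(-2), 3)) + 18626) = -49102 + (7359 + 15591)*((4 + 1) + 18626) = -49102 + 22950*(5 + 18626) = -49102 + 22950*18631 = -49102 + 427581450 = 427532348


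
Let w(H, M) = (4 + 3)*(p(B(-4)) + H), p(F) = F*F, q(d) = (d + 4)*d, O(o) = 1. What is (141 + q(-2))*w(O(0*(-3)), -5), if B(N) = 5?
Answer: 24934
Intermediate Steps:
q(d) = d*(4 + d) (q(d) = (4 + d)*d = d*(4 + d))
p(F) = F²
w(H, M) = 175 + 7*H (w(H, M) = (4 + 3)*(5² + H) = 7*(25 + H) = 175 + 7*H)
(141 + q(-2))*w(O(0*(-3)), -5) = (141 - 2*(4 - 2))*(175 + 7*1) = (141 - 2*2)*(175 + 7) = (141 - 4)*182 = 137*182 = 24934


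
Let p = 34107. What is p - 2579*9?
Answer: 10896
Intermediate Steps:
p - 2579*9 = 34107 - 2579*9 = 34107 - 1*23211 = 34107 - 23211 = 10896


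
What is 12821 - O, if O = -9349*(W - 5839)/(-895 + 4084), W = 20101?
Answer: 58073869/1063 ≈ 54632.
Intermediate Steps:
O = -44445146/1063 (O = -9349*(20101 - 5839)/(-895 + 4084) = -9349/(3189/14262) = -9349/(3189*(1/14262)) = -9349/1063/4754 = -9349*4754/1063 = -44445146/1063 ≈ -41811.)
12821 - O = 12821 - 1*(-44445146/1063) = 12821 + 44445146/1063 = 58073869/1063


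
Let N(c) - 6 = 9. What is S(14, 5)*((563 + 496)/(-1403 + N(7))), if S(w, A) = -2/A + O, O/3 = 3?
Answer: -45537/6940 ≈ -6.5615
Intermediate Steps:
O = 9 (O = 3*3 = 9)
N(c) = 15 (N(c) = 6 + 9 = 15)
S(w, A) = 9 - 2/A (S(w, A) = -2/A + 9 = 9 - 2/A)
S(14, 5)*((563 + 496)/(-1403 + N(7))) = (9 - 2/5)*((563 + 496)/(-1403 + 15)) = (9 - 2*1/5)*(1059/(-1388)) = (9 - 2/5)*(1059*(-1/1388)) = (43/5)*(-1059/1388) = -45537/6940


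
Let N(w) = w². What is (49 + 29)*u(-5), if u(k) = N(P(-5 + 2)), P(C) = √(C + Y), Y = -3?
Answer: -468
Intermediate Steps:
P(C) = √(-3 + C) (P(C) = √(C - 3) = √(-3 + C))
u(k) = -6 (u(k) = (√(-3 + (-5 + 2)))² = (√(-3 - 3))² = (√(-6))² = (I*√6)² = -6)
(49 + 29)*u(-5) = (49 + 29)*(-6) = 78*(-6) = -468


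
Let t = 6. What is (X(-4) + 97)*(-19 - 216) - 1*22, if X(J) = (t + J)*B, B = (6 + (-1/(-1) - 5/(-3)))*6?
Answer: -47257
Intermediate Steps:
B = 52 (B = (6 + (-1*(-1) - 5*(-1/3)))*6 = (6 + (1 + 5/3))*6 = (6 + 8/3)*6 = (26/3)*6 = 52)
X(J) = 312 + 52*J (X(J) = (6 + J)*52 = 312 + 52*J)
(X(-4) + 97)*(-19 - 216) - 1*22 = ((312 + 52*(-4)) + 97)*(-19 - 216) - 1*22 = ((312 - 208) + 97)*(-235) - 22 = (104 + 97)*(-235) - 22 = 201*(-235) - 22 = -47235 - 22 = -47257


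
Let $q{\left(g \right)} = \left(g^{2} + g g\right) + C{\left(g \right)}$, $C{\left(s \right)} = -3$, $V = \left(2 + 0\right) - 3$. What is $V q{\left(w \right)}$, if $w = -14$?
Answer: $-389$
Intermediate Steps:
$V = -1$ ($V = 2 - 3 = -1$)
$q{\left(g \right)} = -3 + 2 g^{2}$ ($q{\left(g \right)} = \left(g^{2} + g g\right) - 3 = \left(g^{2} + g^{2}\right) - 3 = 2 g^{2} - 3 = -3 + 2 g^{2}$)
$V q{\left(w \right)} = - (-3 + 2 \left(-14\right)^{2}) = - (-3 + 2 \cdot 196) = - (-3 + 392) = \left(-1\right) 389 = -389$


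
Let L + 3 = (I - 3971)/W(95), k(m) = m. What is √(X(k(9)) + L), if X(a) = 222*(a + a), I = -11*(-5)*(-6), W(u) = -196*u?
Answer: √7063626295/1330 ≈ 63.192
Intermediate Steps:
I = -330 (I = 55*(-6) = -330)
X(a) = 444*a (X(a) = 222*(2*a) = 444*a)
L = -51559/18620 (L = -3 + (-330 - 3971)/((-196*95)) = -3 - 4301/(-18620) = -3 - 4301*(-1/18620) = -3 + 4301/18620 = -51559/18620 ≈ -2.7690)
√(X(k(9)) + L) = √(444*9 - 51559/18620) = √(3996 - 51559/18620) = √(74353961/18620) = √7063626295/1330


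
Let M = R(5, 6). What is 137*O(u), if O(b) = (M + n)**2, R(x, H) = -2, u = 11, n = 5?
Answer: 1233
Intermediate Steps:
M = -2
O(b) = 9 (O(b) = (-2 + 5)**2 = 3**2 = 9)
137*O(u) = 137*9 = 1233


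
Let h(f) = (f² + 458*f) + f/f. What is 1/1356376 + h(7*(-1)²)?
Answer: 4416360257/1356376 ≈ 3256.0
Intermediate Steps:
h(f) = 1 + f² + 458*f (h(f) = (f² + 458*f) + 1 = 1 + f² + 458*f)
1/1356376 + h(7*(-1)²) = 1/1356376 + (1 + (7*(-1)²)² + 458*(7*(-1)²)) = 1/1356376 + (1 + (7*1)² + 458*(7*1)) = 1/1356376 + (1 + 7² + 458*7) = 1/1356376 + (1 + 49 + 3206) = 1/1356376 + 3256 = 4416360257/1356376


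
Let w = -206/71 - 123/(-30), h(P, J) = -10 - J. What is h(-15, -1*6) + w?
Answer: -1989/710 ≈ -2.8014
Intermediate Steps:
w = 851/710 (w = -206*1/71 - 123*(-1/30) = -206/71 + 41/10 = 851/710 ≈ 1.1986)
h(-15, -1*6) + w = (-10 - (-1)*6) + 851/710 = (-10 - 1*(-6)) + 851/710 = (-10 + 6) + 851/710 = -4 + 851/710 = -1989/710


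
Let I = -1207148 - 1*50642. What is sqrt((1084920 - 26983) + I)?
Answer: I*sqrt(199853) ≈ 447.05*I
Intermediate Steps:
I = -1257790 (I = -1207148 - 50642 = -1257790)
sqrt((1084920 - 26983) + I) = sqrt((1084920 - 26983) - 1257790) = sqrt(1057937 - 1257790) = sqrt(-199853) = I*sqrt(199853)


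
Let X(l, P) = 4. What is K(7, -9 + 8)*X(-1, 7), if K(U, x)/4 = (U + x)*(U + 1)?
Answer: 768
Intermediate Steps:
K(U, x) = 4*(1 + U)*(U + x) (K(U, x) = 4*((U + x)*(U + 1)) = 4*((U + x)*(1 + U)) = 4*((1 + U)*(U + x)) = 4*(1 + U)*(U + x))
K(7, -9 + 8)*X(-1, 7) = (4*7 + 4*(-9 + 8) + 4*7**2 + 4*7*(-9 + 8))*4 = (28 + 4*(-1) + 4*49 + 4*7*(-1))*4 = (28 - 4 + 196 - 28)*4 = 192*4 = 768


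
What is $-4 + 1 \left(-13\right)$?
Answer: $-17$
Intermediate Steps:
$-4 + 1 \left(-13\right) = -4 - 13 = -17$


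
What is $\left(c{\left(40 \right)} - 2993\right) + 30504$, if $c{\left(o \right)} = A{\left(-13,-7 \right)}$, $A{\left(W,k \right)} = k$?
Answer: $27504$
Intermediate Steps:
$c{\left(o \right)} = -7$
$\left(c{\left(40 \right)} - 2993\right) + 30504 = \left(-7 - 2993\right) + 30504 = -3000 + 30504 = 27504$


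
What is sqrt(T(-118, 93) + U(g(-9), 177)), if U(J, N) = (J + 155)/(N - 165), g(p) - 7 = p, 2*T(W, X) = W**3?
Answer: I*sqrt(3286013)/2 ≈ 906.37*I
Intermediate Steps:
T(W, X) = W**3/2
g(p) = 7 + p
U(J, N) = (155 + J)/(-165 + N)
sqrt(T(-118, 93) + U(g(-9), 177)) = sqrt((1/2)*(-118)**3 + (155 + (7 - 9))/(-165 + 177)) = sqrt((1/2)*(-1643032) + (155 - 2)/12) = sqrt(-821516 + (1/12)*153) = sqrt(-821516 + 51/4) = sqrt(-3286013/4) = I*sqrt(3286013)/2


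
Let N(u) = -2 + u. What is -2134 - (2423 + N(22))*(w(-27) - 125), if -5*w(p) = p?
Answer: 1450244/5 ≈ 2.9005e+5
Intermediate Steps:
w(p) = -p/5
-2134 - (2423 + N(22))*(w(-27) - 125) = -2134 - (2423 + (-2 + 22))*(-⅕*(-27) - 125) = -2134 - (2423 + 20)*(27/5 - 125) = -2134 - 2443*(-598)/5 = -2134 - 1*(-1460914/5) = -2134 + 1460914/5 = 1450244/5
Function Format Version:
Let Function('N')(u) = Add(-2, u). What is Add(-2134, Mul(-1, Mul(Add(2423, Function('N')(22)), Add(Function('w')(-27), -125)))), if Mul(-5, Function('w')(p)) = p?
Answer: Rational(1450244, 5) ≈ 2.9005e+5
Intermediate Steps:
Function('w')(p) = Mul(Rational(-1, 5), p)
Add(-2134, Mul(-1, Mul(Add(2423, Function('N')(22)), Add(Function('w')(-27), -125)))) = Add(-2134, Mul(-1, Mul(Add(2423, Add(-2, 22)), Add(Mul(Rational(-1, 5), -27), -125)))) = Add(-2134, Mul(-1, Mul(Add(2423, 20), Add(Rational(27, 5), -125)))) = Add(-2134, Mul(-1, Mul(2443, Rational(-598, 5)))) = Add(-2134, Mul(-1, Rational(-1460914, 5))) = Add(-2134, Rational(1460914, 5)) = Rational(1450244, 5)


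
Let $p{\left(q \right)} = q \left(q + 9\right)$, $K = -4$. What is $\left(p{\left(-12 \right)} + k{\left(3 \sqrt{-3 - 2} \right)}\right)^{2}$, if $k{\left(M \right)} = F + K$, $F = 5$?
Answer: $1369$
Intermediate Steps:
$p{\left(q \right)} = q \left(9 + q\right)$
$k{\left(M \right)} = 1$ ($k{\left(M \right)} = 5 - 4 = 1$)
$\left(p{\left(-12 \right)} + k{\left(3 \sqrt{-3 - 2} \right)}\right)^{2} = \left(- 12 \left(9 - 12\right) + 1\right)^{2} = \left(\left(-12\right) \left(-3\right) + 1\right)^{2} = \left(36 + 1\right)^{2} = 37^{2} = 1369$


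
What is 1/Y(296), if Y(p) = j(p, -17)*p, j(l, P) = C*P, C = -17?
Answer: 1/85544 ≈ 1.1690e-5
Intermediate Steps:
j(l, P) = -17*P
Y(p) = 289*p (Y(p) = (-17*(-17))*p = 289*p)
1/Y(296) = 1/(289*296) = 1/85544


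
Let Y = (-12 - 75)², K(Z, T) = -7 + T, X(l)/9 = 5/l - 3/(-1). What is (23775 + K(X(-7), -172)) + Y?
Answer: 31165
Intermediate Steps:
X(l) = 27 + 45/l (X(l) = 9*(5/l - 3/(-1)) = 9*(5/l - 3*(-1)) = 9*(5/l + 3) = 9*(3 + 5/l) = 27 + 45/l)
Y = 7569 (Y = (-87)² = 7569)
(23775 + K(X(-7), -172)) + Y = (23775 + (-7 - 172)) + 7569 = (23775 - 179) + 7569 = 23596 + 7569 = 31165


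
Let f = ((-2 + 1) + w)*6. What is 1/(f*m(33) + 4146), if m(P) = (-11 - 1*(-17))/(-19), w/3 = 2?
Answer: 19/78594 ≈ 0.00024175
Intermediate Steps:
w = 6 (w = 3*2 = 6)
m(P) = -6/19 (m(P) = (-11 + 17)*(-1/19) = 6*(-1/19) = -6/19)
f = 30 (f = ((-2 + 1) + 6)*6 = (-1 + 6)*6 = 5*6 = 30)
1/(f*m(33) + 4146) = 1/(30*(-6/19) + 4146) = 1/(-180/19 + 4146) = 1/(78594/19) = 19/78594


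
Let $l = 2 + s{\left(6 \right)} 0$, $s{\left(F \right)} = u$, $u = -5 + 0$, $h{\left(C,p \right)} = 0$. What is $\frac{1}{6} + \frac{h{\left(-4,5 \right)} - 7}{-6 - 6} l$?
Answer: $\frac{4}{3} \approx 1.3333$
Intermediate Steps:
$u = -5$
$s{\left(F \right)} = -5$
$l = 2$ ($l = 2 - 0 = 2 + 0 = 2$)
$\frac{1}{6} + \frac{h{\left(-4,5 \right)} - 7}{-6 - 6} l = \frac{1}{6} + \frac{0 - 7}{-6 - 6} \cdot 2 = \frac{1}{6} + - \frac{7}{-12} \cdot 2 = \frac{1}{6} + \left(-7\right) \left(- \frac{1}{12}\right) 2 = \frac{1}{6} + \frac{7}{12} \cdot 2 = \frac{1}{6} + \frac{7}{6} = \frac{4}{3}$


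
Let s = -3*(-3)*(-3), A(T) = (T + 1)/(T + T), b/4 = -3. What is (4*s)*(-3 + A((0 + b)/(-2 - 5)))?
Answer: 477/2 ≈ 238.50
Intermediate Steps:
b = -12 (b = 4*(-3) = -12)
A(T) = (1 + T)/(2*T) (A(T) = (1 + T)/((2*T)) = (1 + T)*(1/(2*T)) = (1 + T)/(2*T))
s = -27 (s = 9*(-3) = -27)
(4*s)*(-3 + A((0 + b)/(-2 - 5))) = (4*(-27))*(-3 + (1 + (0 - 12)/(-2 - 5))/(2*(((0 - 12)/(-2 - 5))))) = -108*(-3 + (1 - 12/(-7))/(2*((-12/(-7))))) = -108*(-3 + (1 - 12*(-⅐))/(2*((-12*(-⅐))))) = -108*(-3 + (1 + 12/7)/(2*(12/7))) = -108*(-3 + (½)*(7/12)*(19/7)) = -108*(-3 + 19/24) = -108*(-53/24) = 477/2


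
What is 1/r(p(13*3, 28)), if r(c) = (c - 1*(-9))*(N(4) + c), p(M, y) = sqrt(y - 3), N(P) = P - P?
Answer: 1/70 ≈ 0.014286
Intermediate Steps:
N(P) = 0
p(M, y) = sqrt(-3 + y)
r(c) = c*(9 + c) (r(c) = (c - 1*(-9))*(0 + c) = (c + 9)*c = (9 + c)*c = c*(9 + c))
1/r(p(13*3, 28)) = 1/(sqrt(-3 + 28)*(9 + sqrt(-3 + 28))) = 1/(sqrt(25)*(9 + sqrt(25))) = 1/(5*(9 + 5)) = 1/(5*14) = 1/70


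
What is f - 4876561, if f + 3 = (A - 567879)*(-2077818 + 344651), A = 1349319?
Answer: -1354370897044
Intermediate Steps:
f = -1354366020483 (f = -3 + (1349319 - 567879)*(-2077818 + 344651) = -3 + 781440*(-1733167) = -3 - 1354366020480 = -1354366020483)
f - 4876561 = -1354366020483 - 4876561 = -1354370897044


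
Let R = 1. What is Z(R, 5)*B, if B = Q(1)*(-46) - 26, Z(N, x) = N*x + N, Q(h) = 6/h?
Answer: -1812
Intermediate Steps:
Z(N, x) = N + N*x
B = -302 (B = (6/1)*(-46) - 26 = (6*1)*(-46) - 26 = 6*(-46) - 26 = -276 - 26 = -302)
Z(R, 5)*B = (1*(1 + 5))*(-302) = (1*6)*(-302) = 6*(-302) = -1812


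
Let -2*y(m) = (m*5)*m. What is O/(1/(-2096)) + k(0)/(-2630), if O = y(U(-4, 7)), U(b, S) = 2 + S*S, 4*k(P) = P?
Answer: 13629240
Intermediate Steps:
k(P) = P/4
U(b, S) = 2 + S²
y(m) = -5*m²/2 (y(m) = -m*5*m/2 = -5*m*m/2 = -5*m²/2)
O = -13005/2 (O = -5*(2 + 7²)²/2 = -5*(2 + 49)²/2 = -5/2*51² = -5/2*2601 = -13005/2 ≈ -6502.5)
O/(1/(-2096)) + k(0)/(-2630) = -13005/(2*(1/(-2096))) + ((¼)*0)/(-2630) = -13005/(2*(-1/2096)) + 0*(-1/2630) = -13005/2*(-2096) + 0 = 13629240 + 0 = 13629240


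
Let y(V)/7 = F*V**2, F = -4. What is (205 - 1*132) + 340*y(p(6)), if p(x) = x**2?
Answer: -12337847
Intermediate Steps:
y(V) = -28*V**2 (y(V) = 7*(-4*V**2) = -28*V**2)
(205 - 1*132) + 340*y(p(6)) = (205 - 1*132) + 340*(-28*(6**2)**2) = (205 - 132) + 340*(-28*36**2) = 73 + 340*(-28*1296) = 73 + 340*(-36288) = 73 - 12337920 = -12337847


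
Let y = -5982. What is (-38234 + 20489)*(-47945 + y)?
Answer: 956934615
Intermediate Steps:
(-38234 + 20489)*(-47945 + y) = (-38234 + 20489)*(-47945 - 5982) = -17745*(-53927) = 956934615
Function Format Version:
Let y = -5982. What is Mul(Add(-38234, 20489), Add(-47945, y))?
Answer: 956934615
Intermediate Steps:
Mul(Add(-38234, 20489), Add(-47945, y)) = Mul(Add(-38234, 20489), Add(-47945, -5982)) = Mul(-17745, -53927) = 956934615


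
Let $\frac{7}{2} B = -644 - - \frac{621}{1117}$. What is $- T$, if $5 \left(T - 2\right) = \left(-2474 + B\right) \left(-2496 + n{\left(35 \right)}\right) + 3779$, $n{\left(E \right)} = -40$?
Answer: $- \frac{52731915951}{39095} \approx -1.3488 \cdot 10^{6}$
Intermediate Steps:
$B = - \frac{1437454}{7819}$ ($B = \frac{2 \left(-644 - - \frac{621}{1117}\right)}{7} = \frac{2 \left(-644 + \frac{621}{1117}\right)}{7} = \frac{2}{7} \left(- \frac{718727}{1117}\right) = - \frac{1437454}{7819} \approx -183.84$)
$T = \frac{52731915951}{39095}$ ($T = 2 + \frac{\left(-2474 - \frac{1437454}{7819}\right) \left(-2496 - 40\right) + 3779}{5} = 2 + \frac{\left(- \frac{20781660}{7819}\right) \left(-2536\right) + 3779}{5} = 2 + \frac{\frac{52702289760}{7819} + 3779}{5} = 2 + \frac{1}{5} \cdot \frac{52731837761}{7819} = 2 + \frac{52731837761}{39095} = \frac{52731915951}{39095} \approx 1.3488 \cdot 10^{6}$)
$- T = \left(-1\right) \frac{52731915951}{39095} = - \frac{52731915951}{39095}$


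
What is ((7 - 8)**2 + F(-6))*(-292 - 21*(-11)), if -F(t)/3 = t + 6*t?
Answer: -7747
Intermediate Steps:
F(t) = -21*t (F(t) = -3*(t + 6*t) = -21*t)
((7 - 8)**2 + F(-6))*(-292 - 21*(-11)) = ((7 - 8)**2 - 21*(-6))*(-292 - 21*(-11)) = ((-1)**2 + 126)*(-292 + 231) = (1 + 126)*(-61) = 127*(-61) = -7747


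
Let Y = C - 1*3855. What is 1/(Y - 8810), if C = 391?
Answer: -1/12274 ≈ -8.1473e-5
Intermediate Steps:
Y = -3464 (Y = 391 - 1*3855 = 391 - 3855 = -3464)
1/(Y - 8810) = 1/(-3464 - 8810) = 1/(-12274) = -1/12274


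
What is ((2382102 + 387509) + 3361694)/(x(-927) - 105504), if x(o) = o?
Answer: -6131305/106431 ≈ -57.608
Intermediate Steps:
((2382102 + 387509) + 3361694)/(x(-927) - 105504) = ((2382102 + 387509) + 3361694)/(-927 - 105504) = (2769611 + 3361694)/(-106431) = 6131305*(-1/106431) = -6131305/106431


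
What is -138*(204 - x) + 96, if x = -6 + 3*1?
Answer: -28470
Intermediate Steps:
x = -3 (x = -6 + 3 = -3)
-138*(204 - x) + 96 = -138*(204 - 1*(-3)) + 96 = -138*(204 + 3) + 96 = -138*207 + 96 = -28566 + 96 = -28470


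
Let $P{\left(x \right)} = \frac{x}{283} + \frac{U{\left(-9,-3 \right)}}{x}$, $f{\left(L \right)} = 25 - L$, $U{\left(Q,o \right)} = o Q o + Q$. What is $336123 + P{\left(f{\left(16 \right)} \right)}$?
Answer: $\frac{95119988}{283} \approx 3.3611 \cdot 10^{5}$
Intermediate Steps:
$U{\left(Q,o \right)} = Q + Q o^{2}$ ($U{\left(Q,o \right)} = Q o o + Q = Q o^{2} + Q = Q + Q o^{2}$)
$P{\left(x \right)} = - \frac{90}{x} + \frac{x}{283}$ ($P{\left(x \right)} = \frac{x}{283} + \frac{\left(-9\right) \left(1 + \left(-3\right)^{2}\right)}{x} = x \frac{1}{283} + \frac{\left(-9\right) \left(1 + 9\right)}{x} = \frac{x}{283} + \frac{\left(-9\right) 10}{x} = \frac{x}{283} - \frac{90}{x} = - \frac{90}{x} + \frac{x}{283}$)
$336123 + P{\left(f{\left(16 \right)} \right)} = 336123 - \left(\frac{90}{25 - 16} - \frac{25 - 16}{283}\right) = 336123 + \left(- \frac{90}{9} + \frac{1}{283} \cdot 9\right) = 336123 + \left(\left(-90\right) \frac{1}{9} + \frac{9}{283}\right) = 336123 + \left(-10 + \frac{9}{283}\right) = 336123 - \frac{2821}{283} = \frac{95119988}{283}$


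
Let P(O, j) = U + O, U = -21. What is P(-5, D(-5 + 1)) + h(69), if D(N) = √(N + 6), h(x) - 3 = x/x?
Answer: -22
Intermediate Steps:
h(x) = 4 (h(x) = 3 + x/x = 3 + 1 = 4)
D(N) = √(6 + N)
P(O, j) = -21 + O
P(-5, D(-5 + 1)) + h(69) = (-21 - 5) + 4 = -26 + 4 = -22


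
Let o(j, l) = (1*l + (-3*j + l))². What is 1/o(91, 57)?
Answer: 1/25281 ≈ 3.9555e-5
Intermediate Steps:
o(j, l) = (-3*j + 2*l)² (o(j, l) = (l + (l - 3*j))² = (-3*j + 2*l)²)
1/o(91, 57) = 1/((-2*57 + 3*91)²) = 1/((-114 + 273)²) = 1/(159²) = 1/25281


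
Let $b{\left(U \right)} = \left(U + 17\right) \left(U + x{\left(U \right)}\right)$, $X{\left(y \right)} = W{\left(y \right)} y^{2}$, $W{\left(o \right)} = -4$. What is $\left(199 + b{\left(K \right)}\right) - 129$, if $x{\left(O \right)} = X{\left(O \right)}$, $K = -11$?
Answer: $-2900$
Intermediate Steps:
$X{\left(y \right)} = - 4 y^{2}$
$x{\left(O \right)} = - 4 O^{2}$
$b{\left(U \right)} = \left(17 + U\right) \left(U - 4 U^{2}\right)$ ($b{\left(U \right)} = \left(U + 17\right) \left(U - 4 U^{2}\right) = \left(17 + U\right) \left(U - 4 U^{2}\right)$)
$\left(199 + b{\left(K \right)}\right) - 129 = \left(199 - 11 \left(17 - -737 - 4 \left(-11\right)^{2}\right)\right) - 129 = \left(199 - 11 \left(17 + 737 - 484\right)\right) - 129 = \left(199 - 2970\right) - 129 = -2771 - 129 = -2900$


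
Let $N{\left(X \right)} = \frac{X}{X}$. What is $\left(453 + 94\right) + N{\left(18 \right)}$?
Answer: $548$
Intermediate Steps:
$N{\left(X \right)} = 1$
$\left(453 + 94\right) + N{\left(18 \right)} = \left(453 + 94\right) + 1 = 547 + 1 = 548$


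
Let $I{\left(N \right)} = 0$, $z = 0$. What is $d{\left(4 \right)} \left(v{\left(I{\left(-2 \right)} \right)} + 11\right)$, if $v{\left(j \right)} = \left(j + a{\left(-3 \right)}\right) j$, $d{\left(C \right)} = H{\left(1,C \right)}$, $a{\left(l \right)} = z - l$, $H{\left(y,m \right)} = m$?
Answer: $44$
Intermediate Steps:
$a{\left(l \right)} = - l$ ($a{\left(l \right)} = 0 - l = - l$)
$d{\left(C \right)} = C$
$v{\left(j \right)} = j \left(3 + j\right)$ ($v{\left(j \right)} = \left(j - -3\right) j = \left(j + 3\right) j = \left(3 + j\right) j = j \left(3 + j\right)$)
$d{\left(4 \right)} \left(v{\left(I{\left(-2 \right)} \right)} + 11\right) = 4 \left(0 \left(3 + 0\right) + 11\right) = 4 \left(0 \cdot 3 + 11\right) = 4 \left(0 + 11\right) = 4 \cdot 11 = 44$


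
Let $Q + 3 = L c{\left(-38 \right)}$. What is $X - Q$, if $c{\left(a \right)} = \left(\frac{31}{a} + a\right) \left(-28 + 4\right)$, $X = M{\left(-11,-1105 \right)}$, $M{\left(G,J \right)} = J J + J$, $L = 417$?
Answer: $\frac{15797637}{19} \approx 8.3146 \cdot 10^{5}$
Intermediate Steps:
$M{\left(G,J \right)} = J + J^{2}$ ($M{\left(G,J \right)} = J^{2} + J = J + J^{2}$)
$X = 1219920$ ($X = - 1105 \left(1 - 1105\right) = \left(-1105\right) \left(-1104\right) = 1219920$)
$c{\left(a \right)} = - \frac{744}{a} - 24 a$ ($c{\left(a \right)} = \left(a + \frac{31}{a}\right) \left(-24\right) = - \frac{744}{a} - 24 a$)
$Q = \frac{7380843}{19}$ ($Q = -3 + 417 \left(- \frac{744}{-38} - -912\right) = -3 + 417 \left(\left(-744\right) \left(- \frac{1}{38}\right) + 912\right) = -3 + 417 \left(\frac{372}{19} + 912\right) = -3 + 417 \cdot \frac{17700}{19} = -3 + \frac{7380900}{19} = \frac{7380843}{19} \approx 3.8847 \cdot 10^{5}$)
$X - Q = 1219920 - \frac{7380843}{19} = \frac{15797637}{19}$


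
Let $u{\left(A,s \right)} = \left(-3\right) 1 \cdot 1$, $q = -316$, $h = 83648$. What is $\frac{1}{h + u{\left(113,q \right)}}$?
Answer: $\frac{1}{83645} \approx 1.1955 \cdot 10^{-5}$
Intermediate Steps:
$u{\left(A,s \right)} = -3$ ($u{\left(A,s \right)} = \left(-3\right) 1 = -3$)
$\frac{1}{h + u{\left(113,q \right)}} = \frac{1}{83648 - 3} = \frac{1}{83645}$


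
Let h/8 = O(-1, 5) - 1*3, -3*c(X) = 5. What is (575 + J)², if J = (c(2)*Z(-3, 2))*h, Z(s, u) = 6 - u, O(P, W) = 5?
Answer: 1974025/9 ≈ 2.1934e+5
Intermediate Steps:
c(X) = -5/3 (c(X) = -⅓*5 = -5/3)
h = 16 (h = 8*(5 - 1*3) = 8*(5 - 3) = 8*2 = 16)
J = -320/3 (J = -5*(6 - 1*2)/3*16 = -5*(6 - 2)/3*16 = -5/3*4*16 = -20/3*16 = -320/3 ≈ -106.67)
(575 + J)² = (575 - 320/3)² = (1405/3)² = 1974025/9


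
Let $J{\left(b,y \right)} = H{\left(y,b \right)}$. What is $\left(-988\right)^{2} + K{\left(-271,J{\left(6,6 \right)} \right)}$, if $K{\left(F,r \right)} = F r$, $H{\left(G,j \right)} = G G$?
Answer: $966388$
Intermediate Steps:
$H{\left(G,j \right)} = G^{2}$
$J{\left(b,y \right)} = y^{2}$
$\left(-988\right)^{2} + K{\left(-271,J{\left(6,6 \right)} \right)} = \left(-988\right)^{2} - 271 \cdot 6^{2} = 976144 - 9756 = 966388$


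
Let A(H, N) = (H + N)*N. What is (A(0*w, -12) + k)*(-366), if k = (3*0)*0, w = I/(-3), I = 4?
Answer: -52704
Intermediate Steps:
w = -4/3 (w = 4/(-3) = 4*(-⅓) = -4/3 ≈ -1.3333)
k = 0 (k = 0*0 = 0)
A(H, N) = N*(H + N)
(A(0*w, -12) + k)*(-366) = (-12*(0*(-4/3) - 12) + 0)*(-366) = (-12*(0 - 12) + 0)*(-366) = (-12*(-12) + 0)*(-366) = (144 + 0)*(-366) = 144*(-366) = -52704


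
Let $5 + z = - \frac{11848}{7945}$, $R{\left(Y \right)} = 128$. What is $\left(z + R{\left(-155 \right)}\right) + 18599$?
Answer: $\frac{148734442}{7945} \approx 18721.0$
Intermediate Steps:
$z = - \frac{51573}{7945}$ ($z = -5 - \frac{11848}{7945} = - \frac{51573}{7945} \approx -6.4912$)
$\left(z + R{\left(-155 \right)}\right) + 18599 = \left(- \frac{51573}{7945} + 128\right) + 18599 = \frac{965387}{7945} + 18599 = \frac{148734442}{7945}$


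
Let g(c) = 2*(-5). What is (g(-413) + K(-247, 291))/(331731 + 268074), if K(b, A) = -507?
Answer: -517/599805 ≈ -0.00086195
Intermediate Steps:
g(c) = -10
(g(-413) + K(-247, 291))/(331731 + 268074) = (-10 - 507)/(331731 + 268074) = -517/599805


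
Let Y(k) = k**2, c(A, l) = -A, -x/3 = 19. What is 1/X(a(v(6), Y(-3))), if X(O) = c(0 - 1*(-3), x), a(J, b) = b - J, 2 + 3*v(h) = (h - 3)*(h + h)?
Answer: -1/3 ≈ -0.33333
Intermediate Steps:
v(h) = -2/3 + 2*h*(-3 + h)/3 (v(h) = -2/3 + ((h - 3)*(h + h))/3 = -2/3 + ((-3 + h)*(2*h))/3 = -2/3 + (2*h*(-3 + h))/3 = -2/3 + 2*h*(-3 + h)/3)
x = -57 (x = -3*19 = -57)
X(O) = -3 (X(O) = -(0 - 1*(-3)) = -(0 + 3) = -1*3 = -3)
1/X(a(v(6), Y(-3))) = 1/(-3) = -1/3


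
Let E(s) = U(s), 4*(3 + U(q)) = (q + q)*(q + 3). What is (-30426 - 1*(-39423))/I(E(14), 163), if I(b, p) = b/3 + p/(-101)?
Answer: 2726091/11227 ≈ 242.82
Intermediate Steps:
U(q) = -3 + q*(3 + q)/2 (U(q) = -3 + ((q + q)*(q + 3))/4 = -3 + ((2*q)*(3 + q))/4 = -3 + (2*q*(3 + q))/4 = -3 + q*(3 + q)/2)
E(s) = -3 + s²/2 + 3*s/2
I(b, p) = -p/101 + b/3 (I(b, p) = b*(⅓) + p*(-1/101) = b/3 - p/101 = -p/101 + b/3)
(-30426 - 1*(-39423))/I(E(14), 163) = (-30426 - 1*(-39423))/(-1/101*163 + (-3 + (½)*14² + (3/2)*14)/3) = (-30426 + 39423)/(-163/101 + (-3 + (½)*196 + 21)/3) = 8997/(-163/101 + (-3 + 98 + 21)/3) = 8997/(-163/101 + (⅓)*116) = 8997/(-163/101 + 116/3) = 8997/(11227/303) = 8997*(303/11227) = 2726091/11227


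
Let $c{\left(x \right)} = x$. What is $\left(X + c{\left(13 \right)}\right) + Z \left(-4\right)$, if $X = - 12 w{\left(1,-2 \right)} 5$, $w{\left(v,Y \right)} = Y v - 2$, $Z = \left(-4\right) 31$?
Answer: $749$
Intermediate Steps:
$Z = -124$
$w{\left(v,Y \right)} = -2 + Y v$
$X = 240$ ($X = - 12 \left(-2 - 2\right) 5 = \left(-12\right) \left(-4\right) 5 = 48 \cdot 5 = 240$)
$\left(X + c{\left(13 \right)}\right) + Z \left(-4\right) = \left(240 + 13\right) - -496 = 253 + 496 = 749$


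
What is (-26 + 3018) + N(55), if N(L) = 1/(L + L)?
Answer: 329121/110 ≈ 2992.0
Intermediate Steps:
N(L) = 1/(2*L)
(-26 + 3018) + N(55) = (-26 + 3018) + (½)/55 = 2992 + (½)*(1/55) = 2992 + 1/110 = 329121/110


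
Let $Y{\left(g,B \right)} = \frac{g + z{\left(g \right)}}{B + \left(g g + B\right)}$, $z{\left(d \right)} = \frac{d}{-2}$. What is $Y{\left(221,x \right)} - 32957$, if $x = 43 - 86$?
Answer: $- \frac{3213636849}{97510} \approx -32957.0$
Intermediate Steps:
$x = -43$ ($x = 43 - 86 = -43$)
$z{\left(d \right)} = - \frac{d}{2}$ ($z{\left(d \right)} = d \left(- \frac{1}{2}\right) = - \frac{d}{2}$)
$Y{\left(g,B \right)} = \frac{g}{2 \left(g^{2} + 2 B\right)}$ ($Y{\left(g,B \right)} = \frac{g - \frac{g}{2}}{B + \left(g g + B\right)} = \frac{\frac{1}{2} g}{B + \left(g^{2} + B\right)} = \frac{\frac{1}{2} g}{B + \left(B + g^{2}\right)} = \frac{\frac{1}{2} g}{g^{2} + 2 B} = \frac{g}{2 \left(g^{2} + 2 B\right)}$)
$Y{\left(221,x \right)} - 32957 = \frac{1}{2} \cdot 221 \frac{1}{221^{2} + 2 \left(-43\right)} - 32957 = \frac{1}{2} \cdot 221 \frac{1}{48841 - 86} - 32957 = \frac{1}{2} \cdot 221 \cdot \frac{1}{48755} - 32957 = \frac{221}{97510} - 32957 = - \frac{3213636849}{97510}$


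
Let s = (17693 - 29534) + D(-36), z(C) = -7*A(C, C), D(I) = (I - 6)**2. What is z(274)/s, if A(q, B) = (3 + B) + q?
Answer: 3857/10077 ≈ 0.38275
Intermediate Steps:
D(I) = (-6 + I)**2
A(q, B) = 3 + B + q
z(C) = -21 - 14*C (z(C) = -7*(3 + C + C) = -7*(3 + 2*C) = -21 - 14*C)
s = -10077 (s = (17693 - 29534) + (-6 - 36)**2 = -11841 + (-42)**2 = -11841 + 1764 = -10077)
z(274)/s = (-21 - 14*274)/(-10077) = (-21 - 3836)*(-1/10077) = -3857*(-1/10077) = 3857/10077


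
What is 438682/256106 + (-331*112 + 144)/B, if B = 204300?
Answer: 10020656279/6540306975 ≈ 1.5321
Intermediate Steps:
438682/256106 + (-331*112 + 144)/B = 438682/256106 + (-331*112 + 144)/204300 = 438682*(1/256106) + (-37072 + 144)*(1/204300) = 219341/128053 - 36928*1/204300 = 219341/128053 - 9232/51075 = 10020656279/6540306975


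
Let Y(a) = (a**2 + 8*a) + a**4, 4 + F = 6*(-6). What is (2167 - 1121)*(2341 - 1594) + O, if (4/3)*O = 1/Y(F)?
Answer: 2668382484481/3415040 ≈ 7.8136e+5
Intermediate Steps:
F = -40 (F = -4 + 6*(-6) = -4 - 36 = -40)
Y(a) = a**2 + a**4 + 8*a
O = 1/3415040 (O = 3/(4*((-40*(8 - 40 + (-40)**3)))) = 3/(4*((-40*(8 - 40 - 64000)))) = 3/(4*((-40*(-64032)))) = (3/4)/2561280 = (3/4)*(1/2561280) = 1/3415040 ≈ 2.9282e-7)
(2167 - 1121)*(2341 - 1594) + O = (2167 - 1121)*(2341 - 1594) + 1/3415040 = 1046*747 + 1/3415040 = 781362 + 1/3415040 = 2668382484481/3415040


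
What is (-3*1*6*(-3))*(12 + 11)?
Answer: 1242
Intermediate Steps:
(-3*1*6*(-3))*(12 + 11) = -18*(-3)*23 = -3*(-18)*23 = 54*23 = 1242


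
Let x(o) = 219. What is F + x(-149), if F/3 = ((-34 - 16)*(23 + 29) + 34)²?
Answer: 19753287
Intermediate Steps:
F = 19753068 (F = 3*((-34 - 16)*(23 + 29) + 34)² = 3*(-50*52 + 34)² = 3*(-2600 + 34)² = 3*(-2566)² = 3*6584356 = 19753068)
F + x(-149) = 19753068 + 219 = 19753287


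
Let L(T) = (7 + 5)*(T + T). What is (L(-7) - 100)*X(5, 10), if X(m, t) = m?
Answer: -1340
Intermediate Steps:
L(T) = 24*T (L(T) = 12*(2*T) = 24*T)
(L(-7) - 100)*X(5, 10) = (24*(-7) - 100)*5 = (-168 - 100)*5 = -268*5 = -1340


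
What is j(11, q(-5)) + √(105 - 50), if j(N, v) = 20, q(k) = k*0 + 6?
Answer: 20 + √55 ≈ 27.416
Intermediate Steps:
q(k) = 6 (q(k) = 0 + 6 = 6)
j(11, q(-5)) + √(105 - 50) = 20 + √(105 - 50) = 20 + √55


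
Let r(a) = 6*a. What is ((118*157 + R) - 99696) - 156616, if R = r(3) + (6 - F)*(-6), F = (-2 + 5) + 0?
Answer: -237786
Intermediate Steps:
F = 3 (F = 3 + 0 = 3)
R = 0 (R = 6*3 + (6 - 1*3)*(-6) = 18 + (6 - 3)*(-6) = 18 + 3*(-6) = 18 - 18 = 0)
((118*157 + R) - 99696) - 156616 = ((118*157 + 0) - 99696) - 156616 = ((18526 + 0) - 99696) - 156616 = (18526 - 99696) - 156616 = -81170 - 156616 = -237786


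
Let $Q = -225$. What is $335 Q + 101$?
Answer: $-75274$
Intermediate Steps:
$335 Q + 101 = 335 \left(-225\right) + 101 = -75375 + 101 = -75274$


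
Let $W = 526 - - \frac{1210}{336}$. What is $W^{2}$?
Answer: $\frac{7916194729}{28224} \approx 2.8048 \cdot 10^{5}$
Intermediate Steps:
$W = \frac{88973}{168}$ ($W = 526 - \left(-1210\right) \frac{1}{336} = 526 - - \frac{605}{168} = 526 + \frac{605}{168} = \frac{88973}{168} \approx 529.6$)
$W^{2} = \left(\frac{88973}{168}\right)^{2} = \frac{7916194729}{28224}$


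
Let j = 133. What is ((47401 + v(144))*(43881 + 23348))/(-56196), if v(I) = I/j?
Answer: -423843684233/7474068 ≈ -56709.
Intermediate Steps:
v(I) = I/133
((47401 + v(144))*(43881 + 23348))/(-56196) = ((47401 + (1/133)*144)*(43881 + 23348))/(-56196) = ((47401 + 144/133)*67229)*(-1/56196) = ((6304477/133)*67229)*(-1/56196) = (423843684233/133)*(-1/56196) = -423843684233/7474068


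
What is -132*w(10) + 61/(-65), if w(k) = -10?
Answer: 85739/65 ≈ 1319.1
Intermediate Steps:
-132*w(10) + 61/(-65) = -132*(-10) + 61/(-65) = 1320 + 61*(-1/65) = 1320 - 61/65 = 85739/65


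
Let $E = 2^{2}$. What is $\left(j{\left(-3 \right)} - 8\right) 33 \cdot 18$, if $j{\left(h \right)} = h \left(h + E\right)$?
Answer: $-6534$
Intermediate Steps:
$E = 4$
$j{\left(h \right)} = h \left(4 + h\right)$ ($j{\left(h \right)} = h \left(h + 4\right) = h \left(4 + h\right)$)
$\left(j{\left(-3 \right)} - 8\right) 33 \cdot 18 = \left(- 3 \left(4 - 3\right) - 8\right) 33 \cdot 18 = \left(\left(-3\right) 1 - 8\right) 33 \cdot 18 = \left(-3 - 8\right) 33 \cdot 18 = \left(-11\right) 33 \cdot 18 = \left(-363\right) 18 = -6534$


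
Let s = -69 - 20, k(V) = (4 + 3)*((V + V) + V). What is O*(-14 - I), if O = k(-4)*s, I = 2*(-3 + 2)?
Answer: -89712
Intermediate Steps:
k(V) = 21*V (k(V) = 7*(2*V + V) = 7*(3*V) = 21*V)
s = -89
I = -2 (I = 2*(-1) = -2)
O = 7476 (O = (21*(-4))*(-89) = -84*(-89) = 7476)
O*(-14 - I) = 7476*(-14 - 1*(-2)) = 7476*(-14 + 2) = 7476*(-12) = -89712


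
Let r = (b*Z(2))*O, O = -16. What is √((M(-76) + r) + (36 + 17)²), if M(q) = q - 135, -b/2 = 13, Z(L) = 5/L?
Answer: √3638 ≈ 60.316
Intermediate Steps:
b = -26 (b = -2*13 = -26)
r = 1040 (r = -130/2*(-16) = -26*5/2*(-16) = -65*(-16) = 1040)
M(q) = -135 + q
√((M(-76) + r) + (36 + 17)²) = √(((-135 - 76) + 1040) + (36 + 17)²) = √((-211 + 1040) + 53²) = √(829 + 2809) = √3638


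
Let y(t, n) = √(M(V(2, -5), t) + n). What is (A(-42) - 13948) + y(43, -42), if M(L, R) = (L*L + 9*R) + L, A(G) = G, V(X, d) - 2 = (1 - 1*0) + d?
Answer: -13990 + √347 ≈ -13971.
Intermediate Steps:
V(X, d) = 3 + d (V(X, d) = 2 + ((1 - 1*0) + d) = 2 + ((1 + 0) + d) = 2 + (1 + d) = 3 + d)
M(L, R) = L + L² + 9*R (M(L, R) = (L² + 9*R) + L = L + L² + 9*R)
y(t, n) = √(2 + n + 9*t) (y(t, n) = √(((3 - 5) + (3 - 5)² + 9*t) + n) = √((-2 + (-2)² + 9*t) + n) = √((-2 + 4 + 9*t) + n) = √((2 + 9*t) + n) = √(2 + n + 9*t))
(A(-42) - 13948) + y(43, -42) = (-42 - 13948) + √(2 - 42 + 9*43) = -13990 + √(2 - 42 + 387) = -13990 + √347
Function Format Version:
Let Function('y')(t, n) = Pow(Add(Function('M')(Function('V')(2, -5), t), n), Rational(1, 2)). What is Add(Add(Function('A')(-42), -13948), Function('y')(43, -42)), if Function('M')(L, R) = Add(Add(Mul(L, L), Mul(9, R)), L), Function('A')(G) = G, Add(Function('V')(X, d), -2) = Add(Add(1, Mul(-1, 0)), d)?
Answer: Add(-13990, Pow(347, Rational(1, 2))) ≈ -13971.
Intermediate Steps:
Function('V')(X, d) = Add(3, d) (Function('V')(X, d) = Add(2, Add(Add(1, Mul(-1, 0)), d)) = Add(2, Add(Add(1, 0), d)) = Add(2, Add(1, d)) = Add(3, d))
Function('M')(L, R) = Add(L, Pow(L, 2), Mul(9, R)) (Function('M')(L, R) = Add(Add(Pow(L, 2), Mul(9, R)), L) = Add(L, Pow(L, 2), Mul(9, R)))
Function('y')(t, n) = Pow(Add(2, n, Mul(9, t)), Rational(1, 2)) (Function('y')(t, n) = Pow(Add(Add(Add(3, -5), Pow(Add(3, -5), 2), Mul(9, t)), n), Rational(1, 2)) = Pow(Add(Add(-2, Pow(-2, 2), Mul(9, t)), n), Rational(1, 2)) = Pow(Add(Add(-2, 4, Mul(9, t)), n), Rational(1, 2)) = Pow(Add(Add(2, Mul(9, t)), n), Rational(1, 2)) = Pow(Add(2, n, Mul(9, t)), Rational(1, 2)))
Add(Add(Function('A')(-42), -13948), Function('y')(43, -42)) = Add(Add(-42, -13948), Pow(Add(2, -42, Mul(9, 43)), Rational(1, 2))) = Add(-13990, Pow(Add(2, -42, 387), Rational(1, 2))) = Add(-13990, Pow(347, Rational(1, 2)))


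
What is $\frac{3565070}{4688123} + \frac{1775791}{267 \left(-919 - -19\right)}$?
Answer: $- \frac{7468440309293}{1126555956900} \approx -6.6294$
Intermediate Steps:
$\frac{3565070}{4688123} + \frac{1775791}{267 \left(-919 - -19\right)} = 3565070 \cdot \frac{1}{4688123} + \frac{1775791}{267 \left(-919 + 19\right)} = \frac{3565070}{4688123} + \frac{1775791}{267 \left(-900\right)} = \frac{3565070}{4688123} + \frac{1775791}{-240300} = \frac{3565070}{4688123} + 1775791 \left(- \frac{1}{240300}\right) = \frac{3565070}{4688123} - \frac{1775791}{240300} = - \frac{7468440309293}{1126555956900}$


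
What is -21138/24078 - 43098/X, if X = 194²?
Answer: -152771951/75516634 ≈ -2.0230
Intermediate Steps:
X = 37636
-21138/24078 - 43098/X = -21138/24078 - 43098/37636 = -21138*1/24078 - 43098*1/37636 = -3523/4013 - 21549/18818 = -152771951/75516634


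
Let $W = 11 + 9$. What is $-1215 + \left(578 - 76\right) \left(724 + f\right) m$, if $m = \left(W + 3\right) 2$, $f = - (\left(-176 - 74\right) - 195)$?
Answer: $26993333$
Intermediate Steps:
$W = 20$
$f = 445$ ($f = - (-250 - 195) = \left(-1\right) \left(-445\right) = 445$)
$m = 46$ ($m = \left(20 + 3\right) 2 = 23 \cdot 2 = 46$)
$-1215 + \left(578 - 76\right) \left(724 + f\right) m = -1215 + \left(578 - 76\right) \left(724 + 445\right) 46 = -1215 + 502 \cdot 1169 \cdot 46 = -1215 + 586838 \cdot 46 = -1215 + 26994548 = 26993333$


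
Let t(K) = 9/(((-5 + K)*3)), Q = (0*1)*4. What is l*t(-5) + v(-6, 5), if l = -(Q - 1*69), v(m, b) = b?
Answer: -157/10 ≈ -15.700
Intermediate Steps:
Q = 0 (Q = 0*4 = 0)
l = 69 (l = -(0 - 1*69) = -(0 - 69) = -1*(-69) = 69)
t(K) = 9/(-15 + 3*K)
l*t(-5) + v(-6, 5) = 69*(3/(-5 - 5)) + 5 = 69*(3/(-10)) + 5 = 69*(3*(-⅒)) + 5 = 69*(-3/10) + 5 = -207/10 + 5 = -157/10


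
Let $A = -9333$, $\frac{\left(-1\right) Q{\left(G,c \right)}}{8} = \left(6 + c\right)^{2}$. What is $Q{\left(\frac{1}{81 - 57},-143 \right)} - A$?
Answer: $-140819$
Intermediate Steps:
$Q{\left(G,c \right)} = - 8 \left(6 + c\right)^{2}$
$Q{\left(\frac{1}{81 - 57},-143 \right)} - A = - 8 \left(6 - 143\right)^{2} - -9333 = - 8 \left(-137\right)^{2} + 9333 = \left(-8\right) 18769 + 9333 = -150152 + 9333 = -140819$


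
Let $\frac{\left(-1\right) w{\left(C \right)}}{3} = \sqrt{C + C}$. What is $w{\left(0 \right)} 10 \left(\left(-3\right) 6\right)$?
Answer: $0$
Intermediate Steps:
$w{\left(C \right)} = - 3 \sqrt{2} \sqrt{C}$ ($w{\left(C \right)} = - 3 \sqrt{C + C} = - 3 \sqrt{2 C} = - 3 \sqrt{2} \sqrt{C}$)
$w{\left(0 \right)} 10 \left(\left(-3\right) 6\right) = - 3 \sqrt{2} \sqrt{0} \cdot 10 \left(\left(-3\right) 6\right) = \left(-3\right) \sqrt{2} \cdot 0 \cdot 10 \left(-18\right) = 0 \left(-180\right) = 0$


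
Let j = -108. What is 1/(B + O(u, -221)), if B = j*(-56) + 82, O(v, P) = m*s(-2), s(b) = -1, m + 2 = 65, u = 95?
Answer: 1/6067 ≈ 0.00016483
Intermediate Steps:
m = 63 (m = -2 + 65 = 63)
O(v, P) = -63 (O(v, P) = 63*(-1) = -63)
B = 6130 (B = -108*(-56) + 82 = 6048 + 82 = 6130)
1/(B + O(u, -221)) = 1/(6130 - 63) = 1/6067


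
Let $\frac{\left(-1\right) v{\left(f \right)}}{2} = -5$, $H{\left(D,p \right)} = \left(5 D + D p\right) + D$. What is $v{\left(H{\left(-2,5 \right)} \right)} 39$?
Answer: $390$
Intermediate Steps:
$H{\left(D,p \right)} = 6 D + D p$
$v{\left(f \right)} = 10$ ($v{\left(f \right)} = \left(-2\right) \left(-5\right) = 10$)
$v{\left(H{\left(-2,5 \right)} \right)} 39 = 10 \cdot 39 = 390$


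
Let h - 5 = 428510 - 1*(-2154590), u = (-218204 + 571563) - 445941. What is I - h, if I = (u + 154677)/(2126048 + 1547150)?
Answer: -9488256057695/3673198 ≈ -2.5831e+6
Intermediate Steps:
u = -92582 (u = 353359 - 445941 = -92582)
I = 62095/3673198 (I = (-92582 + 154677)/(2126048 + 1547150) = 62095/3673198 ≈ 0.016905)
h = 2583105 (h = 5 + (428510 - 1*(-2154590)) = 5 + (428510 + 2154590) = 5 + 2583100 = 2583105)
I - h = 62095/3673198 - 1*2583105 = 62095/3673198 - 2583105 = -9488256057695/3673198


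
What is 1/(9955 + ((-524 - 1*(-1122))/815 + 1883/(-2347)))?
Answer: 1912805/19041842636 ≈ 0.00010045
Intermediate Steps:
1/(9955 + ((-524 - 1*(-1122))/815 + 1883/(-2347))) = 1/(9955 + ((-524 + 1122)*(1/815) + 1883*(-1/2347))) = 1/(9955 + (598*(1/815) - 1883/2347)) = 1/(9955 + (598/815 - 1883/2347)) = 1/(9955 - 131139/1912805) = 1/(19041842636/1912805) = 1912805/19041842636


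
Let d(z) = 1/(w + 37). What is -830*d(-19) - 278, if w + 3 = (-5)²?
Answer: -17232/59 ≈ -292.07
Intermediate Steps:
w = 22 (w = -3 + (-5)² = -3 + 25 = 22)
d(z) = 1/59 (d(z) = 1/(22 + 37) = 1/59)
-830*d(-19) - 278 = -830*1/59 - 278 = -830/59 - 278 = -17232/59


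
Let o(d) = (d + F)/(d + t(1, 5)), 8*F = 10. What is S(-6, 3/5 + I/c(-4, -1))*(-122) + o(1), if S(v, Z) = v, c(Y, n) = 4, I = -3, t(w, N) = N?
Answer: 5859/8 ≈ 732.38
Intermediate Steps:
F = 5/4 (F = (⅛)*10 = 5/4 ≈ 1.2500)
o(d) = (5/4 + d)/(5 + d) (o(d) = (d + 5/4)/(d + 5) = (5/4 + d)/(5 + d))
S(-6, 3/5 + I/c(-4, -1))*(-122) + o(1) = -6*(-122) + (5/4 + 1)/(5 + 1) = 732 + (9/4)/6 = 732 + (⅙)*(9/4) = 732 + 3/8 = 5859/8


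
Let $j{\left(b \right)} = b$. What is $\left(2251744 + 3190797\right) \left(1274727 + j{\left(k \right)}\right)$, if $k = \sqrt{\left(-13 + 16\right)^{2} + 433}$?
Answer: $6937753961307 + 5442541 \sqrt{442} \approx 6.9379 \cdot 10^{12}$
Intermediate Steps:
$k = \sqrt{442}$ ($k = \sqrt{3^{2} + 433} = \sqrt{9 + 433} = \sqrt{442} \approx 21.024$)
$\left(2251744 + 3190797\right) \left(1274727 + j{\left(k \right)}\right) = \left(2251744 + 3190797\right) \left(1274727 + \sqrt{442}\right) = 5442541 \left(1274727 + \sqrt{442}\right) = 6937753961307 + 5442541 \sqrt{442}$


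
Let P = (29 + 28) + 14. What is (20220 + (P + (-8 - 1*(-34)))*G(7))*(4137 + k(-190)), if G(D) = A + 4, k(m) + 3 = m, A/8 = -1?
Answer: 78217408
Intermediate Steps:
A = -8 (A = 8*(-1) = -8)
k(m) = -3 + m
G(D) = -4 (G(D) = -8 + 4 = -4)
P = 71 (P = 57 + 14 = 71)
(20220 + (P + (-8 - 1*(-34)))*G(7))*(4137 + k(-190)) = (20220 + (71 + (-8 - 1*(-34)))*(-4))*(4137 + (-3 - 190)) = (20220 + (71 + (-8 + 34))*(-4))*(4137 - 193) = (20220 + (71 + 26)*(-4))*3944 = (20220 + 97*(-4))*3944 = (20220 - 388)*3944 = 19832*3944 = 78217408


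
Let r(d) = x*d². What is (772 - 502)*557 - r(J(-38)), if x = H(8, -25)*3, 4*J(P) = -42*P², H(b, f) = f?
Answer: 17241618690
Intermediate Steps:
J(P) = -21*P²/2 (J(P) = (-42*P²)/4 = -21*P²/2)
x = -75 (x = -25*3 = -75)
r(d) = -75*d²
(772 - 502)*557 - r(J(-38)) = (772 - 502)*557 - (-75)*(-21/2*(-38)²)² = 270*557 - (-75)*(-21/2*1444)² = 150390 - (-75)*(-15162)² = 150390 - (-75)*229886244 = 150390 - 1*(-17241468300) = 150390 + 17241468300 = 17241618690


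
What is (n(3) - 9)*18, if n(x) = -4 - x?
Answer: -288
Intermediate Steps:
(n(3) - 9)*18 = ((-4 - 1*3) - 9)*18 = ((-4 - 3) - 9)*18 = (-7 - 9)*18 = -16*18 = -288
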